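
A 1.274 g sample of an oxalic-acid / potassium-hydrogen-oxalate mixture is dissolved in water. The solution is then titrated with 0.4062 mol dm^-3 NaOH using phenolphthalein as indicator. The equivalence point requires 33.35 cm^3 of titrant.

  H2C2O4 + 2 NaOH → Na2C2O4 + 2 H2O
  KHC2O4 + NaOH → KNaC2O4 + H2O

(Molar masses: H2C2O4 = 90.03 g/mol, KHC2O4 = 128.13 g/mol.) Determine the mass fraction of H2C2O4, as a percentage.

19.63 %

n(NaOH) = 0.03335 × 0.4062 = 0.01355 mol
Let x = n(H2C2O4), y = n(KHC2O4).
Titrant: 2x + 1y = 0.01355;  mass: 90.03x + 128.13y = 1.274
Solving, x = 2.778 × 10^-3 mol, y = 7.991 × 10^-3 mol
mass of H2C2O4 = 2.778 × 10^-3 × 90.03 = 0.2501 g
% H2C2O4 = 0.2501 / 1.274 × 100 = 19.63 %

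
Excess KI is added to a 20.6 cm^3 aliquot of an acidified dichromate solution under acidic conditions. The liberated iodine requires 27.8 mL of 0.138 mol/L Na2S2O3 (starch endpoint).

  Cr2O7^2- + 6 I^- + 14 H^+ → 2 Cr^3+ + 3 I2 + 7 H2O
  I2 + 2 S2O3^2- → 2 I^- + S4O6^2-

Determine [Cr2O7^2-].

n(S2O3^2-) = 0.0278 × 0.138 = 3.84 × 10^-3 mol
n(I2) = n(S2O3^2-)/2 = 1.92 × 10^-3 mol
From the 1:3 ratio, n(Cr2O7^2-) in the aliquot = 1/3 × 1.92 × 10^-3 = 6.39 × 10^-4 mol
[Cr2O7^2-] = 6.39 × 10^-4 / 0.0206 = 0.0310 mol/L

0.0310 mol/L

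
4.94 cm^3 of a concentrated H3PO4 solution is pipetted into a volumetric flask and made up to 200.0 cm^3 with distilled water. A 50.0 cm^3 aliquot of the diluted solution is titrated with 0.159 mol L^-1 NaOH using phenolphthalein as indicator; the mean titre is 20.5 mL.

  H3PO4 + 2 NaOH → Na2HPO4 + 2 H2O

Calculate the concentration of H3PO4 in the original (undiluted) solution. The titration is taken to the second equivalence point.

n(NaOH) = 0.0205 × 0.159 = 3.26 × 10^-3 mol
From the 1:2 ratio, n(H3PO4) in the aliquot = 1/2 × 3.26 × 10^-3 = 1.63 × 10^-3 mol
[H3PO4]_dilute = 1.63 × 10^-3 / 0.0500 = 0.0326 mol/L
Dilution factor = 200.0 / 4.94 = 40.49
[H3PO4]_stock = 0.0326 × 40.49 = 1.32 mol/L

1.32 mol/L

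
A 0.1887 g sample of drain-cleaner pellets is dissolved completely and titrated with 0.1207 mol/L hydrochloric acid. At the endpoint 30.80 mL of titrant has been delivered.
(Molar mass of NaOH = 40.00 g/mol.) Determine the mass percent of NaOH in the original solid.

NaOH + HCl → NaCl + H2O
n(HCl) = 0.03080 L × 0.1207 mol/L = 3.718 × 10^-3 mol
n(NaOH) = 3.718 × 10^-3 mol (1:1 ratio)
mass of NaOH = 3.718 × 10^-3 × 40.00 g/mol = 0.1487 g
% NaOH = 0.1487 / 0.1887 × 100 = 78.80 %

78.80 %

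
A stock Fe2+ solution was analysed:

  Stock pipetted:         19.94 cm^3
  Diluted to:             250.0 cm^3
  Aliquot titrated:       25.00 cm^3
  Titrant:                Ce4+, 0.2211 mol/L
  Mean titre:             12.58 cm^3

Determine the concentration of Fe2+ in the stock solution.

Ce^4+ + Fe^2+ → Ce^3+ + Fe^3+
n(Ce4+) = 0.01258 × 0.2211 = 2.781 × 10^-3 mol
n(Fe2+) in the aliquot = 2.781 × 10^-3 mol (1:1 ratio)
[Fe2+]_dilute = 2.781 × 10^-3 / 0.02500 = 0.1113 mol/L
Dilution factor = 250.0 / 19.94 = 12.54
[Fe2+]_stock = 0.1113 × 12.54 = 1.395 mol/L

1.395 mol/L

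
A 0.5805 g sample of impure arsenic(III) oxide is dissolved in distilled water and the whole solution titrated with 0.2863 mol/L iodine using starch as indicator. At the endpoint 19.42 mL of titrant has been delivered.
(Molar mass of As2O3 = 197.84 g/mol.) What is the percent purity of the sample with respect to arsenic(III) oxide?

As2O3 + 2 I2 + 2 H2O → As2O5 + 4 HI
n(I2) = 0.01942 L × 0.2863 mol/L = 5.560 × 10^-3 mol
From the 1:2 ratio, n(As2O3) = 1/2 × 5.560 × 10^-3 = 2.780 × 10^-3 mol
mass of As2O3 = 2.780 × 10^-3 × 197.84 g/mol = 0.5500 g
% As2O3 = 0.5500 / 0.5805 × 100 = 94.74 %

94.74 %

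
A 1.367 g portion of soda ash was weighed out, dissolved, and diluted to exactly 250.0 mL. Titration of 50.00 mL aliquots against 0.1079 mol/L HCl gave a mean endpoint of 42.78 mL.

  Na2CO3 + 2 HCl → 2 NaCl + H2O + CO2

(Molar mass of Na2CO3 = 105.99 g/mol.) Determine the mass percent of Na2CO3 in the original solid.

n(HCl) per titration = 0.04278 × 0.1079 = 4.616 × 10^-3 mol
From the 1:2 ratio, n(Na2CO3) in each aliquot = 1/2 × 4.616 × 10^-3 = 2.308 × 10^-3 mol
n(Na2CO3) in the whole flask = 2.308 × 10^-3 × 250.0/50.00 = 0.01154 mol
mass of Na2CO3 = 0.01154 × 105.99 = 1.223 g
% Na2CO3 = 1.223 / 1.367 × 100 = 89.47 %

89.47 %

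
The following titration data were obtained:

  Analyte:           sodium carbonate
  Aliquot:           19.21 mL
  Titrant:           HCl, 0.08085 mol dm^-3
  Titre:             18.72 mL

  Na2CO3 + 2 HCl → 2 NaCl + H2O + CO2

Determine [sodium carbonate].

n(HCl) = 0.01872 L × 0.08085 mol/L = 1.514 × 10^-3 mol
From the 1:2 mole ratio, n(Na2CO3) = 1/2 × 1.514 × 10^-3 = 7.568 × 10^-4 mol
[Na2CO3] = 7.568 × 10^-4 mol / 0.01921 L = 0.03939 mol/L

0.03939 mol/L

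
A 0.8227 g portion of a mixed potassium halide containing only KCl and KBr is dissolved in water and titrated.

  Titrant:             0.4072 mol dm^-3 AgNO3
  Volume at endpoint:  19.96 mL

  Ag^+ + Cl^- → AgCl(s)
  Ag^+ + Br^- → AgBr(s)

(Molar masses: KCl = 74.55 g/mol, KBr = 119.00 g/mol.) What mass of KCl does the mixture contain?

0.2423 g

n(AgNO3) = 0.01996 × 0.4072 = 8.128 × 10^-3 mol
Let x = n(KCl), y = n(KBr).
Titrant: 1x + 1y = 8.128 × 10^-3;  mass: 74.55x + 119.00y = 0.8227
Solving, x = 3.251 × 10^-3 mol, y = 4.877 × 10^-3 mol
mass of KCl = 3.251 × 10^-3 × 74.55 = 0.2423 g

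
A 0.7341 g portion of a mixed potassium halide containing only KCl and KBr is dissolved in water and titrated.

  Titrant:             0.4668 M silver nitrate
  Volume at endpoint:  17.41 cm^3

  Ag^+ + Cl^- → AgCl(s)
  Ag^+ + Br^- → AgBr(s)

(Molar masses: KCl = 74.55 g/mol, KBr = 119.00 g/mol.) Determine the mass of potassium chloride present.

n(AgNO3) = 0.01741 × 0.4668 = 8.127 × 10^-3 mol
Let x = n(KCl), y = n(KBr).
Titrant: 1x + 1y = 8.127 × 10^-3;  mass: 74.55x + 119.00y = 0.7341
Solving, x = 5.242 × 10^-3 mol, y = 2.885 × 10^-3 mol
mass of KCl = 5.242 × 10^-3 × 74.55 = 0.3908 g

0.3908 g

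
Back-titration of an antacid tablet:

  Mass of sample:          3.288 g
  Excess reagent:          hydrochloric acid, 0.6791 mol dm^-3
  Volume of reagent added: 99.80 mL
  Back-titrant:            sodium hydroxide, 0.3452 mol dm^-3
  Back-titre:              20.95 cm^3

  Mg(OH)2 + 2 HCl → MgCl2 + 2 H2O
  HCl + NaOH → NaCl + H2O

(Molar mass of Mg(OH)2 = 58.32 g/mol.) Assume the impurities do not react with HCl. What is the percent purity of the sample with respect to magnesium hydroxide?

n(HCl) added = 0.09980 × 0.6791 = 0.06777 mol
n(NaOH) used in back-titration = 0.02095 × 0.3452 = 7.232 × 10^-3 mol
n(HCl) left over = 7.232 × 10^-3 mol (1:1 ratio)
n(HCl) consumed by analyte = 0.06777 − 7.232 × 10^-3 = 0.06054 mol
From the 1:2 ratio, n(Mg(OH)2) = 1/2 × 0.06054 = 0.03027 mol
mass of Mg(OH)2 = 0.03027 × 58.32 = 1.765 g
% Mg(OH)2 = 1.765 / 3.288 × 100 = 53.69 %

53.69 %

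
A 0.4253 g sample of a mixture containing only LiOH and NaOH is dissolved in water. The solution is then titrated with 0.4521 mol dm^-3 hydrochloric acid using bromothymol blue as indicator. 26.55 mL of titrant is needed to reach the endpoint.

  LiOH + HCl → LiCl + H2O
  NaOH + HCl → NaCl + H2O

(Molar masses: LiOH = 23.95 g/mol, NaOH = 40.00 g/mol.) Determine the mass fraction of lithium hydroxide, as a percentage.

19.24 %

n(HCl) = 0.02655 × 0.4521 = 0.01200 mol
Let x = n(LiOH), y = n(NaOH).
Titrant: 1x + 1y = 0.01200;  mass: 23.95x + 40.00y = 0.4253
Solving, x = 3.416 × 10^-3 mol, y = 8.587 × 10^-3 mol
mass of LiOH = 3.416 × 10^-3 × 23.95 = 0.08182 g
% LiOH = 0.08182 / 0.4253 × 100 = 19.24 %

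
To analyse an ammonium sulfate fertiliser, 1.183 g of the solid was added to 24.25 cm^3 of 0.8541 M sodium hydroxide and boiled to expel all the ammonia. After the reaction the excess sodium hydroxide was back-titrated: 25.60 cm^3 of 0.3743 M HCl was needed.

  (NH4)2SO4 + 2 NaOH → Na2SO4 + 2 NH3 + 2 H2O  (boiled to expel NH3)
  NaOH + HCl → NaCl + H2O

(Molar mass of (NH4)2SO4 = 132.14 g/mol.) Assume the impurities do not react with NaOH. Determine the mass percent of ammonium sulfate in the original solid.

n(NaOH) added = 0.02425 × 0.8541 = 0.02071 mol
n(HCl) used in back-titration = 0.02560 × 0.3743 = 9.582 × 10^-3 mol
n(NaOH) left over = 9.582 × 10^-3 mol (1:1 ratio)
n(NaOH) consumed by analyte = 0.02071 − 9.582 × 10^-3 = 0.01113 mol
From the 1:2 ratio, n((NH4)2SO4) = 1/2 × 0.01113 = 5.565 × 10^-3 mol
mass of (NH4)2SO4 = 5.565 × 10^-3 × 132.14 = 0.7353 g
% (NH4)2SO4 = 0.7353 / 1.183 × 100 = 62.16 %

62.16 %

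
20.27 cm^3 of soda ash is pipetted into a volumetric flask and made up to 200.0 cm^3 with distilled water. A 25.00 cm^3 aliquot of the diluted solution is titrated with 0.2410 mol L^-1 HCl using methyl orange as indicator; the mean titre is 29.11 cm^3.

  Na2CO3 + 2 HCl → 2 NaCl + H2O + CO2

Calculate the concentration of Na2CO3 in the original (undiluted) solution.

1.384 mol/L

n(HCl) = 0.02911 × 0.2410 = 7.016 × 10^-3 mol
From the 1:2 ratio, n(Na2CO3) in the aliquot = 1/2 × 7.016 × 10^-3 = 3.508 × 10^-3 mol
[Na2CO3]_dilute = 3.508 × 10^-3 / 0.02500 = 0.1403 mol/L
Dilution factor = 200.0 / 20.27 = 9.867
[Na2CO3]_stock = 0.1403 × 9.867 = 1.384 mol/L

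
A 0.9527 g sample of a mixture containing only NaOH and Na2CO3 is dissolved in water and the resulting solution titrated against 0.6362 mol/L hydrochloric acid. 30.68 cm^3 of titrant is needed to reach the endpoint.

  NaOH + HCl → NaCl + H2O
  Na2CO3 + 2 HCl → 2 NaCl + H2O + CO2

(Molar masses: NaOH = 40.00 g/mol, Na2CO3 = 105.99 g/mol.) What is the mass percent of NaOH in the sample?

n(HCl) = 0.03068 × 0.6362 = 0.01952 mol
Let x = n(NaOH), y = n(Na2CO3).
Titrant: 1x + 2y = 0.01952;  mass: 40.00x + 105.99y = 0.9527
Solving, x = 6.286 × 10^-3 mol, y = 6.616 × 10^-3 mol
mass of NaOH = 6.286 × 10^-3 × 40.00 = 0.2514 g
% NaOH = 0.2514 / 0.9527 × 100 = 26.39 %

26.39 %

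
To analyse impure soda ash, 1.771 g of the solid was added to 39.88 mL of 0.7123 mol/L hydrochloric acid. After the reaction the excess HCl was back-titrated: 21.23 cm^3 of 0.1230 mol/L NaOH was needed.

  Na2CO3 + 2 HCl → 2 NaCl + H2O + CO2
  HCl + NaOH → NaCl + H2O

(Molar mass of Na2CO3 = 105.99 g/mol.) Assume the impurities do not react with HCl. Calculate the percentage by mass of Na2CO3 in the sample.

n(HCl) added = 0.03988 × 0.7123 = 0.02841 mol
n(NaOH) used in back-titration = 0.02123 × 0.1230 = 2.611 × 10^-3 mol
n(HCl) left over = 2.611 × 10^-3 mol (1:1 ratio)
n(HCl) consumed by analyte = 0.02841 − 2.611 × 10^-3 = 0.02580 mol
From the 1:2 ratio, n(Na2CO3) = 1/2 × 0.02580 = 0.01290 mol
mass of Na2CO3 = 0.01290 × 105.99 = 1.367 g
% Na2CO3 = 1.367 / 1.771 × 100 = 77.19 %

77.19 %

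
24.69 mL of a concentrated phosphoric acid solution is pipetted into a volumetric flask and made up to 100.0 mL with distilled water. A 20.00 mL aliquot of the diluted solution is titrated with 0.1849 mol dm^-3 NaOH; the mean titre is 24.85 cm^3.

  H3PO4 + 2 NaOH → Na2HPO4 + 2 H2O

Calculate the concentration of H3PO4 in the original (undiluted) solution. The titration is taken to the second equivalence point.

0.4652 mol/L

n(NaOH) = 0.02485 × 0.1849 = 4.595 × 10^-3 mol
From the 1:2 ratio, n(H3PO4) in the aliquot = 1/2 × 4.595 × 10^-3 = 2.297 × 10^-3 mol
[H3PO4]_dilute = 2.297 × 10^-3 / 0.02000 = 0.1149 mol/L
Dilution factor = 100.0 / 24.69 = 4.050
[H3PO4]_stock = 0.1149 × 4.050 = 0.4652 mol/L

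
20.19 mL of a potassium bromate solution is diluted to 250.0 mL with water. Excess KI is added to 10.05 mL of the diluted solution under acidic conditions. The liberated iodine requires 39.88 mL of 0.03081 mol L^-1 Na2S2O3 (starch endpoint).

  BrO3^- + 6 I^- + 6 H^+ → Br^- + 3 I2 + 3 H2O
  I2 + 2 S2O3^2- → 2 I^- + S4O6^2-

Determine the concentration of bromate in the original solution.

0.2523 mol/L

n(S2O3^2-) = 0.03988 × 0.03081 = 1.229 × 10^-3 mol
n(I2) = n(S2O3^2-)/2 = 6.144 × 10^-4 mol
From the 1:3 ratio, n(BrO3^-) in the aliquot = 1/3 × 6.144 × 10^-4 = 2.048 × 10^-4 mol
[BrO3^-]_dilute = 2.048 × 10^-4 / 0.01005 = 0.02038 mol/L
[BrO3^-]_original = 0.02038 × 250.0/20.19 = 0.2523 mol/L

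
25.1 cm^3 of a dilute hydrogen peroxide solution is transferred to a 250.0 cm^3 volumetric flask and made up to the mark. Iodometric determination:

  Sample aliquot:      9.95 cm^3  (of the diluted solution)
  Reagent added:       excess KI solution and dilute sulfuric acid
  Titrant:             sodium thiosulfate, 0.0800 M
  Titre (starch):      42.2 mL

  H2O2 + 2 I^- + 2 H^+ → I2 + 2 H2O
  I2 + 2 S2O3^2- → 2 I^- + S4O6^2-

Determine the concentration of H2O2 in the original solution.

n(S2O3^2-) = 0.0422 × 0.0800 = 3.38 × 10^-3 mol
n(I2) = n(S2O3^2-)/2 = 1.69 × 10^-3 mol
n(H2O2) in the aliquot = 1.69 × 10^-3 mol (1:1 ratio)
[H2O2]_dilute = 1.69 × 10^-3 / 0.00995 = 0.170 mol/L
[H2O2]_original = 0.170 × 250.0/25.1 = 1.69 mol/L

1.69 M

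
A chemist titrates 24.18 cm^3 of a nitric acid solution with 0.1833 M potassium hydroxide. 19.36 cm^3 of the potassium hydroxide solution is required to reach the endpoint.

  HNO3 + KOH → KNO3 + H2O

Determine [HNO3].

n(KOH) = 0.01936 L × 0.1833 mol/L = 3.549 × 10^-3 mol
n(HNO3) = 3.549 × 10^-3 mol (1:1 mole ratio)
[HNO3] = 3.549 × 10^-3 mol / 0.02418 L = 0.1468 mol/L

0.1468 M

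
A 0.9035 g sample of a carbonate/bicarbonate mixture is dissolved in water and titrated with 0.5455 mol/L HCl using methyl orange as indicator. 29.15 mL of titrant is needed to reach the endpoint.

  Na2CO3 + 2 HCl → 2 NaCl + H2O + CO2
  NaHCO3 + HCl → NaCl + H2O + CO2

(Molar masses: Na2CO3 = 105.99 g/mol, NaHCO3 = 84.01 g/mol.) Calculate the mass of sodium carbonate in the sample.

0.7388 g

n(HCl) = 0.02915 × 0.5455 = 0.01590 mol
Let x = n(Na2CO3), y = n(NaHCO3).
Titrant: 2x + 1y = 0.01590;  mass: 105.99x + 84.01y = 0.9035
Solving, x = 6.970 × 10^-3 mol, y = 1.961 × 10^-3 mol
mass of Na2CO3 = 6.970 × 10^-3 × 105.99 = 0.7388 g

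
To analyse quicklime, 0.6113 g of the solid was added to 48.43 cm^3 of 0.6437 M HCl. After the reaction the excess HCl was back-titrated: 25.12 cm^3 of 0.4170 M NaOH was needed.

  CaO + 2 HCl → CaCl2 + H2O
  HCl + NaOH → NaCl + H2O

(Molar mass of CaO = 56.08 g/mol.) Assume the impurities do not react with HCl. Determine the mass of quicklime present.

0.5804 g

n(HCl) added = 0.04843 × 0.6437 = 0.03117 mol
n(NaOH) used in back-titration = 0.02512 × 0.4170 = 0.01048 mol
n(HCl) left over = 0.01048 mol (1:1 ratio)
n(HCl) consumed by analyte = 0.03117 − 0.01048 = 0.02070 mol
From the 1:2 ratio, n(CaO) = 1/2 × 0.02070 = 0.01035 mol
mass of CaO = 0.01035 × 56.08 = 0.5804 g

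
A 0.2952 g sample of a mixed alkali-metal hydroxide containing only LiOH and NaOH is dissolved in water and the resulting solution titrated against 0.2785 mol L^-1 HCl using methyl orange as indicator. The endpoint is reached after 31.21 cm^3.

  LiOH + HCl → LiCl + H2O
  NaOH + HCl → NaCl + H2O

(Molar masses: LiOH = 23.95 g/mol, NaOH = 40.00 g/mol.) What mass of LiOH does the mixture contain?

n(HCl) = 0.03121 × 0.2785 = 8.692 × 10^-3 mol
Let x = n(LiOH), y = n(NaOH).
Titrant: 1x + 1y = 8.692 × 10^-3;  mass: 23.95x + 40.00y = 0.2952
Solving, x = 3.270 × 10^-3 mol, y = 5.422 × 10^-3 mol
mass of LiOH = 3.270 × 10^-3 × 23.95 = 0.07831 g

0.07831 g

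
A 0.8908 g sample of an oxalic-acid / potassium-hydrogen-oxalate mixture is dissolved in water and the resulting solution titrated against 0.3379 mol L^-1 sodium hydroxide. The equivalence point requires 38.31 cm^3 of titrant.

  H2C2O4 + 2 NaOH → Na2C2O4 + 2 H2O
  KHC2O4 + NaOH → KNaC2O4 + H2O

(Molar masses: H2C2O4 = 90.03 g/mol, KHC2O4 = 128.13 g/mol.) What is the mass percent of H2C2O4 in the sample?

n(NaOH) = 0.03831 × 0.3379 = 0.01294 mol
Let x = n(H2C2O4), y = n(KHC2O4).
Titrant: 2x + 1y = 0.01294;  mass: 90.03x + 128.13y = 0.8908
Solving, x = 4.619 × 10^-3 mol, y = 3.707 × 10^-3 mol
mass of H2C2O4 = 4.619 × 10^-3 × 90.03 = 0.4159 g
% H2C2O4 = 0.4159 / 0.8908 × 100 = 46.68 %

46.68 %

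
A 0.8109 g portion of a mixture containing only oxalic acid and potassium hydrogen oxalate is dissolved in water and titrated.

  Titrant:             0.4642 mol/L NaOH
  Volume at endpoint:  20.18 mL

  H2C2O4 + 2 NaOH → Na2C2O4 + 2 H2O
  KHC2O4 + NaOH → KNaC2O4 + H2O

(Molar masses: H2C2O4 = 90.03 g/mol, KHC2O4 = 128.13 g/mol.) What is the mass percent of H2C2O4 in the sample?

n(NaOH) = 0.02018 × 0.4642 = 9.368 × 10^-3 mol
Let x = n(H2C2O4), y = n(KHC2O4).
Titrant: 2x + 1y = 9.368 × 10^-3;  mass: 90.03x + 128.13y = 0.8109
Solving, x = 2.342 × 10^-3 mol, y = 4.683 × 10^-3 mol
mass of H2C2O4 = 2.342 × 10^-3 × 90.03 = 0.2109 g
% H2C2O4 = 0.2109 / 0.8109 × 100 = 26.01 %

26.01 %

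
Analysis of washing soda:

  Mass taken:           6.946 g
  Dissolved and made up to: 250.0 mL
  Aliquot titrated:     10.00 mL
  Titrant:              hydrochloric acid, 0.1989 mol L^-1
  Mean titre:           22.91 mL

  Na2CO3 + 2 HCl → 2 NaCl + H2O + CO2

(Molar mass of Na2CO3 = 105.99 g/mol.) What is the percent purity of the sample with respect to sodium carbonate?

86.92 %

n(HCl) per titration = 0.02291 × 0.1989 = 4.557 × 10^-3 mol
From the 1:2 ratio, n(Na2CO3) in each aliquot = 1/2 × 4.557 × 10^-3 = 2.278 × 10^-3 mol
n(Na2CO3) in the whole flask = 2.278 × 10^-3 × 250.0/10.00 = 0.05696 mol
mass of Na2CO3 = 0.05696 × 105.99 = 6.037 g
% Na2CO3 = 6.037 / 6.946 × 100 = 86.92 %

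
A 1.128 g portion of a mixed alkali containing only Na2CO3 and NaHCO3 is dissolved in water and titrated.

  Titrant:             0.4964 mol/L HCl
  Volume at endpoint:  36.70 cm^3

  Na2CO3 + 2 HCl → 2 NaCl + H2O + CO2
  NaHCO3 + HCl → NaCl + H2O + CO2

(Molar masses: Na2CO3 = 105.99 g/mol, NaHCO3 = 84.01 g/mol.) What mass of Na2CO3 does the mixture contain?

0.6877 g

n(HCl) = 0.03670 × 0.4964 = 0.01822 mol
Let x = n(Na2CO3), y = n(NaHCO3).
Titrant: 2x + 1y = 0.01822;  mass: 105.99x + 84.01y = 1.128
Solving, x = 6.489 × 10^-3 mol, y = 5.241 × 10^-3 mol
mass of Na2CO3 = 6.489 × 10^-3 × 105.99 = 0.6877 g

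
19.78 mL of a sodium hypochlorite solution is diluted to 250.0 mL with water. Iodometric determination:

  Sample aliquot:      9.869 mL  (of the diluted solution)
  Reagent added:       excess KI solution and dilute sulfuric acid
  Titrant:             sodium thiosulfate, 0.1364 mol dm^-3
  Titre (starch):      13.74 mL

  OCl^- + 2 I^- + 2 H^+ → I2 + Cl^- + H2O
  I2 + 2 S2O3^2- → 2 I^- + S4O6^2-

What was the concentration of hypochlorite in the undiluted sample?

1.200 mol/L

n(S2O3^2-) = 0.01374 × 0.1364 = 1.874 × 10^-3 mol
n(I2) = n(S2O3^2-)/2 = 9.371 × 10^-4 mol
n(OCl^-) in the aliquot = 9.371 × 10^-4 mol (1:1 ratio)
[OCl^-]_dilute = 9.371 × 10^-4 / 0.009869 = 0.09495 mol/L
[OCl^-]_original = 0.09495 × 250.0/19.78 = 1.200 mol/L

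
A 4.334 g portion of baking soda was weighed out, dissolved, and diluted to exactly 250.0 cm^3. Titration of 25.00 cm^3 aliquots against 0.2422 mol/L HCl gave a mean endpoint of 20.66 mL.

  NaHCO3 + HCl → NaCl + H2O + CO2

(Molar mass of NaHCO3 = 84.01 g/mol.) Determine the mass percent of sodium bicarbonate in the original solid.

n(HCl) per titration = 0.02066 × 0.2422 = 5.004 × 10^-3 mol
n(NaHCO3) in each aliquot = 5.004 × 10^-3 mol (1:1 ratio)
n(NaHCO3) in the whole flask = 5.004 × 10^-3 × 250.0/25.00 = 0.05004 mol
mass of NaHCO3 = 0.05004 × 84.01 = 4.204 g
% NaHCO3 = 4.204 / 4.334 × 100 = 96.99 %

96.99 %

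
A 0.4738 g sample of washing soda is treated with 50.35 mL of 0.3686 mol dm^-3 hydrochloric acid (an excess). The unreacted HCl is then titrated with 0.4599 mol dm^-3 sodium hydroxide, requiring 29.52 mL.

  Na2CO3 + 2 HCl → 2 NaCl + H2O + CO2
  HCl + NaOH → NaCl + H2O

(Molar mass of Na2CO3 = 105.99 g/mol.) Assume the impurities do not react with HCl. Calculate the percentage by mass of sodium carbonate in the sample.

55.73 %

n(HCl) added = 0.05035 × 0.3686 = 0.01856 mol
n(NaOH) used in back-titration = 0.02952 × 0.4599 = 0.01358 mol
n(HCl) left over = 0.01358 mol (1:1 ratio)
n(HCl) consumed by analyte = 0.01856 − 0.01358 = 4.983 × 10^-3 mol
From the 1:2 ratio, n(Na2CO3) = 1/2 × 4.983 × 10^-3 = 2.491 × 10^-3 mol
mass of Na2CO3 = 2.491 × 10^-3 × 105.99 = 0.2641 g
% Na2CO3 = 0.2641 / 0.4738 × 100 = 55.73 %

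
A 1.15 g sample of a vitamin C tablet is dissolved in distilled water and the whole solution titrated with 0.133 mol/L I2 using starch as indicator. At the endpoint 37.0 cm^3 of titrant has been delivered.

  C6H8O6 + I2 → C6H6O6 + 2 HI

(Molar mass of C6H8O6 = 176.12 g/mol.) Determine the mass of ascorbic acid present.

0.867 g

n(I2) = 0.0370 L × 0.133 mol/L = 4.92 × 10^-3 mol
n(C6H8O6) = 4.92 × 10^-3 mol (1:1 ratio)
mass of C6H8O6 = 4.92 × 10^-3 × 176.12 g/mol = 0.867 g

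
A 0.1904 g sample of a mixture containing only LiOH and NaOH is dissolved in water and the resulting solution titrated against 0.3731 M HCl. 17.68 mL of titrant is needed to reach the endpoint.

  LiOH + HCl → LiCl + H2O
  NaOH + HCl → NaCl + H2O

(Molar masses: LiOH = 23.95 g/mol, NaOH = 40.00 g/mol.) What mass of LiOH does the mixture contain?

n(HCl) = 0.01768 × 0.3731 = 6.596 × 10^-3 mol
Let x = n(LiOH), y = n(NaOH).
Titrant: 1x + 1y = 6.596 × 10^-3;  mass: 23.95x + 40.00y = 0.1904
Solving, x = 4.577 × 10^-3 mol, y = 2.020 × 10^-3 mol
mass of LiOH = 4.577 × 10^-3 × 23.95 = 0.1096 g

0.1096 g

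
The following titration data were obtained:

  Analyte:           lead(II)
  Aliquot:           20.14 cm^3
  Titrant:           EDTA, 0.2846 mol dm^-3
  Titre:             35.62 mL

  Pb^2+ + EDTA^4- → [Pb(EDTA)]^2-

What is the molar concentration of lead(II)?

n(EDTA) = 0.03562 L × 0.2846 mol/L = 0.01014 mol
n(Pb2+) = 0.01014 mol (1:1 mole ratio)
[Pb2+] = 0.01014 mol / 0.02014 L = 0.5033 mol/L

0.5033 mol/L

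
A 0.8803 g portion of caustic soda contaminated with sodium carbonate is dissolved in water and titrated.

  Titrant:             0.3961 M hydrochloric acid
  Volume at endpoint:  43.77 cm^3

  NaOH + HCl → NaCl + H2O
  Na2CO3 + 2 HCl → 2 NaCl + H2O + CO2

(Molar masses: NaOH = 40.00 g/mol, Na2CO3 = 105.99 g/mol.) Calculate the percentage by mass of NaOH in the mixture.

n(HCl) = 0.04377 × 0.3961 = 0.01734 mol
Let x = n(NaOH), y = n(Na2CO3).
Titrant: 1x + 2y = 0.01734;  mass: 40.00x + 105.99y = 0.8803
Solving, x = 2.962 × 10^-3 mol, y = 7.188 × 10^-3 mol
mass of NaOH = 2.962 × 10^-3 × 40.00 = 0.1185 g
% NaOH = 0.1185 / 0.8803 × 100 = 13.46 %

13.46 %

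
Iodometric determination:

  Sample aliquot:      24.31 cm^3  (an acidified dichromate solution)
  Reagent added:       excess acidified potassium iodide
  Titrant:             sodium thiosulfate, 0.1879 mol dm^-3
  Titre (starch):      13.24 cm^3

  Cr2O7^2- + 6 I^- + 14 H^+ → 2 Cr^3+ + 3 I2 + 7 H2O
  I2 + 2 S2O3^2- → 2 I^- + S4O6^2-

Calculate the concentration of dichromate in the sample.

n(S2O3^2-) = 0.01324 × 0.1879 = 2.488 × 10^-3 mol
n(I2) = n(S2O3^2-)/2 = 1.244 × 10^-3 mol
From the 1:3 ratio, n(Cr2O7^2-) in the aliquot = 1/3 × 1.244 × 10^-3 = 4.146 × 10^-4 mol
[Cr2O7^2-] = 4.146 × 10^-4 / 0.02431 = 0.01706 mol/L

0.01706 mol/L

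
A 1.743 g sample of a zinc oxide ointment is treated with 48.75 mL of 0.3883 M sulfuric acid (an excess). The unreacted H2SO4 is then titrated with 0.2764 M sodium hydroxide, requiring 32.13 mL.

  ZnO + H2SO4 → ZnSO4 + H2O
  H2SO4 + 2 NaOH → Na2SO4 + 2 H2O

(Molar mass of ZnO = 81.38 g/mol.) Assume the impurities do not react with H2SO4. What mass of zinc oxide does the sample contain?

1.179 g

n(H2SO4) added = 0.04875 × 0.3883 = 0.01893 mol
n(NaOH) used in back-titration = 0.03213 × 0.2764 = 8.881 × 10^-3 mol
From the 1:2 ratio, n(H2SO4) left over = 1/2 × 8.881 × 10^-3 = 4.440 × 10^-3 mol
n(H2SO4) consumed by analyte = 0.01893 − 4.440 × 10^-3 = 0.01449 mol
n(ZnO) = 0.01449 mol (1:1 ratio)
mass of ZnO = 0.01449 × 81.38 = 1.179 g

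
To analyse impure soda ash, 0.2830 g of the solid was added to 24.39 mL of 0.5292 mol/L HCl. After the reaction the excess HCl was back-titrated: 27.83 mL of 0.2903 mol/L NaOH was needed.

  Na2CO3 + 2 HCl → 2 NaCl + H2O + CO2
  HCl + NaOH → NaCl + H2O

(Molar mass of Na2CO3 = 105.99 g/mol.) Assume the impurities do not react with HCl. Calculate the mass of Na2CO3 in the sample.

n(HCl) added = 0.02439 × 0.5292 = 0.01291 mol
n(NaOH) used in back-titration = 0.02783 × 0.2903 = 8.079 × 10^-3 mol
n(HCl) left over = 8.079 × 10^-3 mol (1:1 ratio)
n(HCl) consumed by analyte = 0.01291 − 8.079 × 10^-3 = 4.828 × 10^-3 mol
From the 1:2 ratio, n(Na2CO3) = 1/2 × 4.828 × 10^-3 = 2.414 × 10^-3 mol
mass of Na2CO3 = 2.414 × 10^-3 × 105.99 = 0.2559 g

0.2559 g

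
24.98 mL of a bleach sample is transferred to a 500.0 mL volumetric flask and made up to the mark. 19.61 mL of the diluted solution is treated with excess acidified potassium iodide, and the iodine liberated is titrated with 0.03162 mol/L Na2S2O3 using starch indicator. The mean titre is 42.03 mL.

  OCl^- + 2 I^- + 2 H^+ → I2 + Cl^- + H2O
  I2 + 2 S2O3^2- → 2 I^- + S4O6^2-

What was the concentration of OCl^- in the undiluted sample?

n(S2O3^2-) = 0.04203 × 0.03162 = 1.329 × 10^-3 mol
n(I2) = n(S2O3^2-)/2 = 6.645 × 10^-4 mol
n(OCl^-) in the aliquot = 6.645 × 10^-4 mol (1:1 ratio)
[OCl^-]_dilute = 6.645 × 10^-4 / 0.01961 = 0.03389 mol/L
[OCl^-]_original = 0.03389 × 500.0/24.98 = 0.6783 mol/L

0.6783 mol/L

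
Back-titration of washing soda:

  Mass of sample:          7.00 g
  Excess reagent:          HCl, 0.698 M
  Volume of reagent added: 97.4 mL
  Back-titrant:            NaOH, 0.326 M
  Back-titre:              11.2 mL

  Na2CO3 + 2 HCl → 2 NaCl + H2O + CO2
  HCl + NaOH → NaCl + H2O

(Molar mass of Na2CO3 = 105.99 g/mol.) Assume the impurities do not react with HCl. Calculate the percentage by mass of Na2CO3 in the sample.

48.7 %

n(HCl) added = 0.0974 × 0.698 = 0.0680 mol
n(NaOH) used in back-titration = 0.0112 × 0.326 = 3.65 × 10^-3 mol
n(HCl) left over = 3.65 × 10^-3 mol (1:1 ratio)
n(HCl) consumed by analyte = 0.0680 − 3.65 × 10^-3 = 0.0643 mol
From the 1:2 ratio, n(Na2CO3) = 1/2 × 0.0643 = 0.0322 mol
mass of Na2CO3 = 0.0322 × 105.99 = 3.41 g
% Na2CO3 = 3.41 / 7.00 × 100 = 48.7 %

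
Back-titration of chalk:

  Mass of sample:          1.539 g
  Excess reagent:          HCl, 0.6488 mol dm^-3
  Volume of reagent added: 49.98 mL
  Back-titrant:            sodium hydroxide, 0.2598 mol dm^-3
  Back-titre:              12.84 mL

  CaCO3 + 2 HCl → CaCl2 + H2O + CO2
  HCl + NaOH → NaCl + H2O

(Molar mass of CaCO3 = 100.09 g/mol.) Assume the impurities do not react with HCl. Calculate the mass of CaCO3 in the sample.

n(HCl) added = 0.04998 × 0.6488 = 0.03243 mol
n(NaOH) used in back-titration = 0.01284 × 0.2598 = 3.336 × 10^-3 mol
n(HCl) left over = 3.336 × 10^-3 mol (1:1 ratio)
n(HCl) consumed by analyte = 0.03243 − 3.336 × 10^-3 = 0.02909 mol
From the 1:2 ratio, n(CaCO3) = 1/2 × 0.02909 = 0.01455 mol
mass of CaCO3 = 0.01455 × 100.09 = 1.456 g

1.456 g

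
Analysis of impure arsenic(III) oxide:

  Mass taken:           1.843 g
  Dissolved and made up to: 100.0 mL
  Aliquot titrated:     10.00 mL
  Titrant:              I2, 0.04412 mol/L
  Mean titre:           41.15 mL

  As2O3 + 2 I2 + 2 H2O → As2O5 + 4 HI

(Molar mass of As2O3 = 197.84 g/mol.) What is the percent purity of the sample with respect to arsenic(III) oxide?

n(I2) per titration = 0.04115 × 0.04412 = 1.816 × 10^-3 mol
From the 1:2 ratio, n(As2O3) in each aliquot = 1/2 × 1.816 × 10^-3 = 9.078 × 10^-4 mol
n(As2O3) in the whole flask = 9.078 × 10^-4 × 100.0/10.00 = 9.078 × 10^-3 mol
mass of As2O3 = 9.078 × 10^-3 × 197.84 = 1.796 g
% As2O3 = 1.796 / 1.843 × 100 = 97.45 %

97.45 %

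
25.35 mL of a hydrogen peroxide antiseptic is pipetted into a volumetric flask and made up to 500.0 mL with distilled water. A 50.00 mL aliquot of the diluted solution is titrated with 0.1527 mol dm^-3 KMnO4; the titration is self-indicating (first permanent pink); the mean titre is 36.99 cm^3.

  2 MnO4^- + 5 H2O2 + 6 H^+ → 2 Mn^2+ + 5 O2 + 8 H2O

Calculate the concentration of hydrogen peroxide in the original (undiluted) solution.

5.570 mol/L

n(KMnO4) = 0.03699 × 0.1527 = 5.648 × 10^-3 mol
From the 5:2 ratio, n(H2O2) in the aliquot = 5/2 × 5.648 × 10^-3 = 0.01412 mol
[H2O2]_dilute = 0.01412 / 0.05000 = 0.2824 mol/L
Dilution factor = 500.0 / 25.35 = 19.72
[H2O2]_stock = 0.2824 × 19.72 = 5.570 mol/L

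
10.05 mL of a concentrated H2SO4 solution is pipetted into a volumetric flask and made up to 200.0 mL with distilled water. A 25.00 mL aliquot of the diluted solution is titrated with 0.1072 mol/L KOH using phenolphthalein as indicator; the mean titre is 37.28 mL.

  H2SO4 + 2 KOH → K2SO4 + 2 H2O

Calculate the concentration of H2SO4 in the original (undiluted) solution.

1.591 mol/L

n(KOH) = 0.03728 × 0.1072 = 3.996 × 10^-3 mol
From the 1:2 ratio, n(H2SO4) in the aliquot = 1/2 × 3.996 × 10^-3 = 1.998 × 10^-3 mol
[H2SO4]_dilute = 1.998 × 10^-3 / 0.02500 = 0.07993 mol/L
Dilution factor = 200.0 / 10.05 = 19.90
[H2SO4]_stock = 0.07993 × 19.90 = 1.591 mol/L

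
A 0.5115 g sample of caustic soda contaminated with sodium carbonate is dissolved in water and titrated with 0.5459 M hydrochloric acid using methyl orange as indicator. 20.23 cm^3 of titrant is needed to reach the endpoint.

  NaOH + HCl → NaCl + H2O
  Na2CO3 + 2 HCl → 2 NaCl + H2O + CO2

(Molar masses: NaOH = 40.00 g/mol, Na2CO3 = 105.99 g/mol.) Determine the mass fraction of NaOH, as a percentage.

n(HCl) = 0.02023 × 0.5459 = 0.01104 mol
Let x = n(NaOH), y = n(Na2CO3).
Titrant: 1x + 2y = 0.01104;  mass: 40.00x + 105.99y = 0.5115
Solving, x = 5.676 × 10^-3 mol, y = 2.684 × 10^-3 mol
mass of NaOH = 5.676 × 10^-3 × 40.00 = 0.2270 g
% NaOH = 0.2270 / 0.5115 × 100 = 44.38 %

44.38 %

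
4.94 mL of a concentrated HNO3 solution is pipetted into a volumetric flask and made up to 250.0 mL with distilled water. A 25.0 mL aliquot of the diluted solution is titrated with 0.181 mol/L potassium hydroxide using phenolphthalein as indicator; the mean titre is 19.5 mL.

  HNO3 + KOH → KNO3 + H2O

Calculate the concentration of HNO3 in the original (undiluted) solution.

7.14 mol/L

n(KOH) = 0.0195 × 0.181 = 3.53 × 10^-3 mol
n(HNO3) in the aliquot = 3.53 × 10^-3 mol (1:1 ratio)
[HNO3]_dilute = 3.53 × 10^-3 / 0.0250 = 0.141 mol/L
Dilution factor = 250.0 / 4.94 = 50.61
[HNO3]_stock = 0.141 × 50.61 = 7.14 mol/L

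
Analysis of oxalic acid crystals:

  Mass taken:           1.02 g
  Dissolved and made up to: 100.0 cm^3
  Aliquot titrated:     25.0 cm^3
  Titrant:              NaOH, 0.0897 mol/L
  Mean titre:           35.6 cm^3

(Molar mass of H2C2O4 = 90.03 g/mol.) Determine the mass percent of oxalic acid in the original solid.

H2C2O4 + 2 NaOH → Na2C2O4 + 2 H2O
n(NaOH) per titration = 0.0356 × 0.0897 = 3.19 × 10^-3 mol
From the 1:2 ratio, n(H2C2O4) in each aliquot = 1/2 × 3.19 × 10^-3 = 1.60 × 10^-3 mol
n(H2C2O4) in the whole flask = 1.60 × 10^-3 × 100.0/25.0 = 6.39 × 10^-3 mol
mass of H2C2O4 = 6.39 × 10^-3 × 90.03 = 0.575 g
% H2C2O4 = 0.575 / 1.02 × 100 = 56.4 %

56.4 %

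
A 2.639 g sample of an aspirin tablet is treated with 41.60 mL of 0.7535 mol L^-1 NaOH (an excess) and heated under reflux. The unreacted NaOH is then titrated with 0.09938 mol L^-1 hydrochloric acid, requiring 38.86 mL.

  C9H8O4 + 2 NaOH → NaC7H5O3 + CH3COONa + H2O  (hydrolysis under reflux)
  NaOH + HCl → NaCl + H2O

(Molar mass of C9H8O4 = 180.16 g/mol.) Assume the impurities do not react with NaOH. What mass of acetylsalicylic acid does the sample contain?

2.476 g

n(NaOH) added = 0.04160 × 0.7535 = 0.03135 mol
n(HCl) used in back-titration = 0.03886 × 0.09938 = 3.862 × 10^-3 mol
n(NaOH) left over = 3.862 × 10^-3 mol (1:1 ratio)
n(NaOH) consumed by analyte = 0.03135 − 3.862 × 10^-3 = 0.02748 mol
From the 1:2 ratio, n(C9H8O4) = 1/2 × 0.02748 = 0.01374 mol
mass of C9H8O4 = 0.01374 × 180.16 = 2.476 g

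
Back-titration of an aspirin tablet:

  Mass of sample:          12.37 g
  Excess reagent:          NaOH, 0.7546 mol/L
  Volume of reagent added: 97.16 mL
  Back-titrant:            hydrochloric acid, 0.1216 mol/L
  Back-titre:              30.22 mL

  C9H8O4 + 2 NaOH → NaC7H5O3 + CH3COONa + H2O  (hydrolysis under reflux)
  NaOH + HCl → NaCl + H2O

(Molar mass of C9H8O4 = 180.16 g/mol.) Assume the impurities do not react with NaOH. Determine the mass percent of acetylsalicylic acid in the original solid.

n(NaOH) added = 0.09716 × 0.7546 = 0.07332 mol
n(HCl) used in back-titration = 0.03022 × 0.1216 = 3.675 × 10^-3 mol
n(NaOH) left over = 3.675 × 10^-3 mol (1:1 ratio)
n(NaOH) consumed by analyte = 0.07332 − 3.675 × 10^-3 = 0.06964 mol
From the 1:2 ratio, n(C9H8O4) = 1/2 × 0.06964 = 0.03482 mol
mass of C9H8O4 = 0.03482 × 180.16 = 6.273 g
% C9H8O4 = 6.273 / 12.37 × 100 = 50.71 %

50.71 %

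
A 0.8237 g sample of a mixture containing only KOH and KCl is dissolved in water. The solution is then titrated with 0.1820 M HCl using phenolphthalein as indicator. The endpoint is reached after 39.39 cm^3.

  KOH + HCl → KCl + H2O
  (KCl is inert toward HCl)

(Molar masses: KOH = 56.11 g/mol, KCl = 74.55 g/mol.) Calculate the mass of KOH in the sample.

0.4023 g

n(HCl) = 0.03939 × 0.1820 = 7.169 × 10^-3 mol
Let x = n(KOH), y = n(KCl).
Titrant: 1x = 7.169 × 10^-3;  mass: 56.11x + 74.55y = 0.8237
Solving, x = 7.169 × 10^-3 mol, y = 5.653 × 10^-3 mol
mass of KOH = 7.169 × 10^-3 × 56.11 = 0.4023 g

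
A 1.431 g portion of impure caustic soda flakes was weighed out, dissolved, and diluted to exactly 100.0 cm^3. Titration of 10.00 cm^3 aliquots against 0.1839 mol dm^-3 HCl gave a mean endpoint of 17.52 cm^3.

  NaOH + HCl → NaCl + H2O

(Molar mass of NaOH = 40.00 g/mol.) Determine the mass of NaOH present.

n(HCl) per titration = 0.01752 × 0.1839 = 3.222 × 10^-3 mol
n(NaOH) in each aliquot = 3.222 × 10^-3 mol (1:1 ratio)
n(NaOH) in the whole flask = 3.222 × 10^-3 × 100.0/10.00 = 0.03222 mol
mass of NaOH = 0.03222 × 40.00 = 1.289 g

1.289 g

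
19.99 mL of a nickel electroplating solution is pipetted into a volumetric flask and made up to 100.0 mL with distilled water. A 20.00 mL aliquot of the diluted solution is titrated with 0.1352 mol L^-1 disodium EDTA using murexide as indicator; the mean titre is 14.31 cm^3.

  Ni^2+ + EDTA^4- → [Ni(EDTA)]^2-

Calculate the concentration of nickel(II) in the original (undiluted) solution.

n(EDTA) = 0.01431 × 0.1352 = 1.935 × 10^-3 mol
n(Ni2+) in the aliquot = 1.935 × 10^-3 mol (1:1 ratio)
[Ni2+]_dilute = 1.935 × 10^-3 / 0.02000 = 0.09674 mol/L
Dilution factor = 100.0 / 19.99 = 5.003
[Ni2+]_stock = 0.09674 × 5.003 = 0.4839 mol/L

0.4839 mol/L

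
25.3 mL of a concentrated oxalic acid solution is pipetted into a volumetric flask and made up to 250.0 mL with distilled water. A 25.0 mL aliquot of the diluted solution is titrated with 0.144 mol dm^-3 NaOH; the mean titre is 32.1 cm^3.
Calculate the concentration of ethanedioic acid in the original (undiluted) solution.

0.914 mol/L

H2C2O4 + 2 NaOH → Na2C2O4 + 2 H2O
n(NaOH) = 0.0321 × 0.144 = 4.62 × 10^-3 mol
From the 1:2 ratio, n(H2C2O4) in the aliquot = 1/2 × 4.62 × 10^-3 = 2.31 × 10^-3 mol
[H2C2O4]_dilute = 2.31 × 10^-3 / 0.0250 = 0.0924 mol/L
Dilution factor = 250.0 / 25.3 = 9.881
[H2C2O4]_stock = 0.0924 × 9.881 = 0.914 mol/L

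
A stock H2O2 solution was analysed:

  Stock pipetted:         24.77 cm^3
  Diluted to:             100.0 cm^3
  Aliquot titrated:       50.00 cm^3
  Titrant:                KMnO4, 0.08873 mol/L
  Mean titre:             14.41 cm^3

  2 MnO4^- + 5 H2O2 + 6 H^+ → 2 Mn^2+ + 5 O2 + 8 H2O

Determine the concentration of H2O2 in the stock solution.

n(KMnO4) = 0.01441 × 0.08873 = 1.279 × 10^-3 mol
From the 5:2 ratio, n(H2O2) in the aliquot = 5/2 × 1.279 × 10^-3 = 3.196 × 10^-3 mol
[H2O2]_dilute = 3.196 × 10^-3 / 0.05000 = 0.06393 mol/L
Dilution factor = 100.0 / 24.77 = 4.037
[H2O2]_stock = 0.06393 × 4.037 = 0.2581 mol/L

0.2581 mol/L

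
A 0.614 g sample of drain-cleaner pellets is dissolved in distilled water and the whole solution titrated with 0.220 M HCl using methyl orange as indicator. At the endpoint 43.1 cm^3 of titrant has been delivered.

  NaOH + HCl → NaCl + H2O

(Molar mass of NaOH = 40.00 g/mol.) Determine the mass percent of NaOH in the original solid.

61.8 %

n(HCl) = 0.0431 L × 0.220 mol/L = 9.48 × 10^-3 mol
n(NaOH) = 9.48 × 10^-3 mol (1:1 ratio)
mass of NaOH = 9.48 × 10^-3 × 40.00 g/mol = 0.379 g
% NaOH = 0.379 / 0.614 × 100 = 61.8 %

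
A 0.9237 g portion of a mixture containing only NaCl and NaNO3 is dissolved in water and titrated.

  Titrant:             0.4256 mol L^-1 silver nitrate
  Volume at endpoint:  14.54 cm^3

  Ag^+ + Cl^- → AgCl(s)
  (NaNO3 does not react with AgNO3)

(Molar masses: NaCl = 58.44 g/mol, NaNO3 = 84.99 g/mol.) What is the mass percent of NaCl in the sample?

39.15 %

n(AgNO3) = 0.01454 × 0.4256 = 6.188 × 10^-3 mol
Let x = n(NaCl), y = n(NaNO3).
Titrant: 1x = 6.188 × 10^-3;  mass: 58.44x + 84.99y = 0.9237
Solving, x = 6.188 × 10^-3 mol, y = 6.613 × 10^-3 mol
mass of NaCl = 6.188 × 10^-3 × 58.44 = 0.3616 g
% NaCl = 0.3616 / 0.9237 × 100 = 39.15 %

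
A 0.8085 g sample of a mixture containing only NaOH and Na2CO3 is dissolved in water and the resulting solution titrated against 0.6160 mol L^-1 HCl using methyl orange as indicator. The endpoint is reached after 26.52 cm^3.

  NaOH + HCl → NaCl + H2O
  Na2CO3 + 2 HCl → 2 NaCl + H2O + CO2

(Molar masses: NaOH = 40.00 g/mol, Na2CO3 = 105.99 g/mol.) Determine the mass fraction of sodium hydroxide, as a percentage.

21.79 %

n(HCl) = 0.02652 × 0.6160 = 0.01634 mol
Let x = n(NaOH), y = n(Na2CO3).
Titrant: 1x + 2y = 0.01634;  mass: 40.00x + 105.99y = 0.8085
Solving, x = 4.405 × 10^-3 mol, y = 5.966 × 10^-3 mol
mass of NaOH = 4.405 × 10^-3 × 40.00 = 0.1762 g
% NaOH = 0.1762 / 0.8085 × 100 = 21.79 %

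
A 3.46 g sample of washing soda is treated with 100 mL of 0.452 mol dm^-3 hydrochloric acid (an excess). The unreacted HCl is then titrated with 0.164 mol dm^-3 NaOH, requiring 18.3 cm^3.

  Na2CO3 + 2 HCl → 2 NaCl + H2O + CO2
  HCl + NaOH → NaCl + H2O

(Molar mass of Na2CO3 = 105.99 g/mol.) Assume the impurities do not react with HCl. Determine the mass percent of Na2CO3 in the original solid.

64.6 %

n(HCl) added = 0.100 × 0.452 = 0.0452 mol
n(NaOH) used in back-titration = 0.0183 × 0.164 = 3.00 × 10^-3 mol
n(HCl) left over = 3.00 × 10^-3 mol (1:1 ratio)
n(HCl) consumed by analyte = 0.0452 − 3.00 × 10^-3 = 0.0422 mol
From the 1:2 ratio, n(Na2CO3) = 1/2 × 0.0422 = 0.0211 mol
mass of Na2CO3 = 0.0211 × 105.99 = 2.24 g
% Na2CO3 = 2.24 / 3.46 × 100 = 64.6 %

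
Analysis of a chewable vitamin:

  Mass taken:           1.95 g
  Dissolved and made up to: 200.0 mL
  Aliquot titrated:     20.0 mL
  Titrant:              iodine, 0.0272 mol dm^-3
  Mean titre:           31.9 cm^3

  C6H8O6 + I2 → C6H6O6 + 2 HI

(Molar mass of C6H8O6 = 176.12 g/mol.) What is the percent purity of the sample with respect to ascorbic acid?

n(I2) per titration = 0.0319 × 0.0272 = 8.68 × 10^-4 mol
n(C6H8O6) in each aliquot = 8.68 × 10^-4 mol (1:1 ratio)
n(C6H8O6) in the whole flask = 8.68 × 10^-4 × 200.0/20.0 = 8.68 × 10^-3 mol
mass of C6H8O6 = 8.68 × 10^-3 × 176.12 = 1.53 g
% C6H8O6 = 1.53 / 1.95 × 100 = 78.4 %

78.4 %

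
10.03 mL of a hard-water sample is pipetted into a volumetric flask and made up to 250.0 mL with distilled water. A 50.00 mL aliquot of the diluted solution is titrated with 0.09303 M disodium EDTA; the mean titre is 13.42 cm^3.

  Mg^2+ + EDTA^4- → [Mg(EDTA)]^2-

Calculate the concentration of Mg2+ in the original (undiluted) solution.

0.6224 M

n(EDTA) = 0.01342 × 0.09303 = 1.248 × 10^-3 mol
n(Mg2+) in the aliquot = 1.248 × 10^-3 mol (1:1 ratio)
[Mg2+]_dilute = 1.248 × 10^-3 / 0.05000 = 0.02497 mol/L
Dilution factor = 250.0 / 10.03 = 24.93
[Mg2+]_stock = 0.02497 × 24.93 = 0.6224 mol/L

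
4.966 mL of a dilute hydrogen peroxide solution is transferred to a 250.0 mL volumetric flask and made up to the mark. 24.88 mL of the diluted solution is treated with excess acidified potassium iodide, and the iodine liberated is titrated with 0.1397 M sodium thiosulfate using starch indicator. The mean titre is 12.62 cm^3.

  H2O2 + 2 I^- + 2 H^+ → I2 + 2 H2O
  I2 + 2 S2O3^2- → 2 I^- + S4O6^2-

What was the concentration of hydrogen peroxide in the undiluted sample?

1.784 M

n(S2O3^2-) = 0.01262 × 0.1397 = 1.763 × 10^-3 mol
n(I2) = n(S2O3^2-)/2 = 8.815 × 10^-4 mol
n(H2O2) in the aliquot = 8.815 × 10^-4 mol (1:1 ratio)
[H2O2]_dilute = 8.815 × 10^-4 / 0.02488 = 0.03543 mol/L
[H2O2]_original = 0.03543 × 250.0/4.966 = 1.784 mol/L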